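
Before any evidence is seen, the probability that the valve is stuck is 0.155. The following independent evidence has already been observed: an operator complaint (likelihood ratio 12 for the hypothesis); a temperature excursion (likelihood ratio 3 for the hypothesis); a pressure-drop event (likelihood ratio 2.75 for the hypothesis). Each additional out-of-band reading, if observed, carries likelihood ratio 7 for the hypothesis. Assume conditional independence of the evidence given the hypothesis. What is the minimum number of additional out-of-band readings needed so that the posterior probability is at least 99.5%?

Prior odds = 0.155/0.845 = 31/169.
Combined Bayes factor of the evidence already in hand = 12 × 3 × 2.75 = 99.
Odds after that evidence = (31/169) × 99 = 3069/169.
Target odds = 0.995/0.005 = 199.
Need 7ⁿ ≥ 199 ÷ (3069/169) = 33631/3069.
7¹ = 7 falls short of 33631/3069 but 7² = 49 reaches it, so n = 2.

2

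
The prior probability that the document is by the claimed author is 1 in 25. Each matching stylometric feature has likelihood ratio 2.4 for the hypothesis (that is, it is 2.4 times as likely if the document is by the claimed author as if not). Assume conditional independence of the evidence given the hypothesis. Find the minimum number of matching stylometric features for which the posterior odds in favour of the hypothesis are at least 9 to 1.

7

Prior odds = 0.04/0.96 = 1/24.
Likelihood ratio per matching stylometric feature = 2.4.
Target odds = 9.
Need (1/24) × 2.4ⁿ ≥ 9, i.e. 2.4ⁿ ≥ 216.
2.4⁶ = 2985984/15625 falls short of 216 but 2.4⁷ = 35831808/78125 reaches it, so n = 7.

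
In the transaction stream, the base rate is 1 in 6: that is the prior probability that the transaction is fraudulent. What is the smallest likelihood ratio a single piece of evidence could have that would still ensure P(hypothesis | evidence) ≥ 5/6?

25

Prior odds = (1/6)/(5/6) = 0.2.
Target odds = (5/6)/(1/6) = 5.
Required Bayes factor = 5 ÷ 0.2 = 25.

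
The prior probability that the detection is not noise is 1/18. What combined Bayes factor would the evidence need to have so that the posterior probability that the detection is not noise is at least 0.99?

1683

Prior odds = (1/18)/(17/18) = 1/17.
Target odds = 0.99/0.01 = 99.
Required Bayes factor = 99 ÷ (1/17) = 1683.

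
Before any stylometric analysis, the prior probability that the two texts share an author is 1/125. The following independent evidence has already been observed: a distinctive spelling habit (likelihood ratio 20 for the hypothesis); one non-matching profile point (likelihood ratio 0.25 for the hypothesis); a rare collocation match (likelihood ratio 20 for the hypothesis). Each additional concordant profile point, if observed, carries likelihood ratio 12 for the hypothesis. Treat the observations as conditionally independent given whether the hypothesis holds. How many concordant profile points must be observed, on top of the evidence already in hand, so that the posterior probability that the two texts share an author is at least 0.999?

Prior odds = 0.008/0.992 = 1/124.
Combined Bayes factor of the evidence already in hand = 20 × 0.25 × 20 = 100.
Odds after that evidence = (1/124) × 100 = 25/31.
Target odds = 0.999/0.001 = 999.
Need 12ⁿ ≥ 999 ÷ (25/31) = 1238.76.
12² = 144 falls short of 1238.76 but 12³ = 1728 reaches it, so n = 3.

3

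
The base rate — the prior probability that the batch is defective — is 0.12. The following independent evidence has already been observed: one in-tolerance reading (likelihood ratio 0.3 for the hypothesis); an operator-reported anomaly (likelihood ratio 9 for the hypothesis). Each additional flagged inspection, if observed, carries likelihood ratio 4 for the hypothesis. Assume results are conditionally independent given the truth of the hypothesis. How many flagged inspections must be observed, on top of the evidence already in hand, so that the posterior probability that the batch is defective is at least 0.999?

6

Prior odds = 0.12/0.88 = 3/22.
Combined Bayes factor of the evidence already in hand = 0.3 × 9 = 2.7.
Odds after that evidence = (3/22) × 2.7 = 81/220.
Target odds = 0.999/0.001 = 999.
Need 4ⁿ ≥ 999 ÷ (81/220) = 8140/3.
4⁵ = 1024 falls short of 8140/3 but 4⁶ = 4096 reaches it, so n = 6.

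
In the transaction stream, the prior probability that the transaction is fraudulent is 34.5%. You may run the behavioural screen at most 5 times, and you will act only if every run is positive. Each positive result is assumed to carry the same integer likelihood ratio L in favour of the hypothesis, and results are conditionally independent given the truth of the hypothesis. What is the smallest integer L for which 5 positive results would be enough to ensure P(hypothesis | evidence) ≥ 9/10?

Prior odds = 0.345/0.655 = 69/131.
Target odds = 0.9/0.1 = 9.
Need L⁵ ≥ 9 ÷ (69/131) = 393/23.
1⁵ = 1 < 393/23 ≤ 32 = 2⁵, so L = 2.

2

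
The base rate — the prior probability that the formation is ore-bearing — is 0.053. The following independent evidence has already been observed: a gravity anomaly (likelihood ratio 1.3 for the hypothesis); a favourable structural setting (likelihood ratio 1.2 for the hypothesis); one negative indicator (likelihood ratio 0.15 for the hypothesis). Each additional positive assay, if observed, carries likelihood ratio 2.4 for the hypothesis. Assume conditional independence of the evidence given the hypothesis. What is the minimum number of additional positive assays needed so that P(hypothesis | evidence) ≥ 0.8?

Prior odds = 0.053/0.947 = 53/947.
Combined Bayes factor of the evidence already in hand = 1.3 × 1.2 × 0.15 = 0.234.
Odds after that evidence = (53/947) × 0.234 = 6201/473500.
Target odds = 0.8/0.2 = 4.
Need 2.4ⁿ ≥ 4 ÷ (6201/473500) = 1894000/6201.
2.4⁶ = 2985984/15625 falls short of 1894000/6201 but 2.4⁷ = 35831808/78125 reaches it, so n = 7.

7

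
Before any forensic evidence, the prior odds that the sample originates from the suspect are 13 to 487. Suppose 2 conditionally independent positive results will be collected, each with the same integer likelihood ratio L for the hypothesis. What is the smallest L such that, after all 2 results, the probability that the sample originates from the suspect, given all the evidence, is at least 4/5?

Prior odds = 13/487.
Target odds = 0.8/0.2 = 4.
Need L² ≥ 4 ÷ (13/487) = 1948/13.
12² = 144 < 1948/13 ≤ 169 = 13², so L = 13.

13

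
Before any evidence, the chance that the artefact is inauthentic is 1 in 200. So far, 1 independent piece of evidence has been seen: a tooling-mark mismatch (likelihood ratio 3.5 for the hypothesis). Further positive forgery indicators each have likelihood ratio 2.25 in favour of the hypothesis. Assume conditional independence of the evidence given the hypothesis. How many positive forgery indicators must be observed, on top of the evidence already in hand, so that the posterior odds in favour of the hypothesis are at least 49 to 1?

10

Prior odds = 0.005/0.995 = 1/199.
Bayes factor of the evidence already in hand = 3.5.
Odds after that evidence = (1/199) × 3.5 = 7/398.
Target odds = 49.
Need 2.25ⁿ ≥ 49 ÷ (7/398) = 2786.
2.25⁹ = 387420489/262144 falls short of 2786 but 2.25¹⁰ ≈3325.26 reaches it, so n = 10.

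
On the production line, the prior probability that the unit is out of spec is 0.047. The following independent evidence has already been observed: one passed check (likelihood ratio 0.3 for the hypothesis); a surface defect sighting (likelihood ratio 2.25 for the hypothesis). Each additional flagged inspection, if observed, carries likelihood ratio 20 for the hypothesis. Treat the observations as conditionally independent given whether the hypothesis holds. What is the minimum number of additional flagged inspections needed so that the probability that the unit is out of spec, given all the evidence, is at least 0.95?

Prior odds = 0.047/0.953 = 47/953.
Combined Bayes factor of the evidence already in hand = 0.3 × 2.25 = 0.675.
Odds after that evidence = (47/953) × 0.675 = 1269/38120.
Target odds = 0.95/0.05 = 19.
Need 20ⁿ ≥ 19 ÷ (1269/38120) = 724280/1269.
20² = 400 falls short of 724280/1269 but 20³ = 8000 reaches it, so n = 3.

3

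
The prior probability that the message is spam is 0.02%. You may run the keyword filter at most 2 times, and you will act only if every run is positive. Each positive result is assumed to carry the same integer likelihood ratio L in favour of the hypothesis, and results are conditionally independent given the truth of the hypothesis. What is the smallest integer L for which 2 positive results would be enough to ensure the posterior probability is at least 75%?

Prior odds = 0.0002/0.9998 = 1/4999.
Target odds = 0.75/0.25 = 3.
Need L² ≥ 3 ÷ (1/4999) = 14997.
122² = 14884 < 14997 ≤ 15129 = 123², so L = 123.

123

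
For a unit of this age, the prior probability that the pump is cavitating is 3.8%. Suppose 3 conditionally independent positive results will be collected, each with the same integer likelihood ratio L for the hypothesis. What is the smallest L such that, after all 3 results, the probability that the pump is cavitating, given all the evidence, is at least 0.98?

11

Prior odds = 0.038/0.962 = 19/481.
Target odds = 0.98/0.02 = 49.
Need L³ ≥ 49 ÷ (19/481) = 23569/19.
10³ = 1000 < 23569/19 ≤ 1331 = 11³, so L = 11.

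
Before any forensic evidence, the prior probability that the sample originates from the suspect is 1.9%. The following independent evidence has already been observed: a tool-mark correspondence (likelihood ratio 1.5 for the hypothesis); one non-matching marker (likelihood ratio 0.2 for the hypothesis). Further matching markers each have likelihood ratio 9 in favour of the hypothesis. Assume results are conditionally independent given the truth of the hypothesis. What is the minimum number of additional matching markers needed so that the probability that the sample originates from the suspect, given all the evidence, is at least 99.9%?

6

Prior odds = 0.019/0.981 = 19/981.
Combined Bayes factor of the evidence already in hand = 1.5 × 0.2 = 0.3.
Odds after that evidence = (19/981) × 0.3 = 19/3270.
Target odds = 0.999/0.001 = 999.
Need 9ⁿ ≥ 999 ÷ (19/3270) = 3266730/19.
9⁵ = 59049 falls short of 3266730/19 but 9⁶ = 531441 reaches it, so n = 6.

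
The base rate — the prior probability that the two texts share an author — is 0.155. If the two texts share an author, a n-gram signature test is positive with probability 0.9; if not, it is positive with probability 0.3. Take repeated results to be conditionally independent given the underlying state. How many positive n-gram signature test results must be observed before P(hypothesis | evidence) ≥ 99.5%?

Prior odds = 0.155/0.845 = 31/169.
Likelihood ratio of a positive = 0.9/0.3 = 3.
Target odds: 0.995 ÷ 0.005 = 199.
Require 3ⁿ ≥ 199 ÷ (31/169) = 33631/31.
3⁶ = 729 falls short of 33631/31 but 3⁷ = 2187 reaches it, so n = 7.

7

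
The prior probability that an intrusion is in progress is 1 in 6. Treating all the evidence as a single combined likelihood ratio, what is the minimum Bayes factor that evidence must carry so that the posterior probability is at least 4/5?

Prior odds = (1/6)/(5/6) = 0.2.
Target odds = 0.8/0.2 = 4.
Required Bayes factor = 4 ÷ 0.2 = 20.

20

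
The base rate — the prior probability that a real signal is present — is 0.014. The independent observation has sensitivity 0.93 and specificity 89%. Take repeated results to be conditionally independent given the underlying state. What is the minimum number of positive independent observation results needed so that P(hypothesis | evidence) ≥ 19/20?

Prior odds: 0.014 ÷ 0.986 = 7/493.
False-positive rate = 1 − 0.89 = 0.11; likelihood ratio of a positive = 0.93/0.11 = 93/11.
Target odds: 0.95 ÷ 0.05 = 19.
Require (93/11)ⁿ ≥ 19 ÷ (7/493) = 9367/7.
(93/11)³ = 804357/1331 falls short of 9367/7 but (93/11)⁴ = 74805201/14641 reaches it, so n = 4.

4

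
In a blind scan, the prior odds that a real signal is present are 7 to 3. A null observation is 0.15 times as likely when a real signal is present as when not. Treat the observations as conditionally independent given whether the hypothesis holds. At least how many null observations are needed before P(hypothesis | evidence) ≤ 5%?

2

Prior odds = 7/3.
Likelihood ratio per null observation = 0.15.
Target odds: 0.05 ÷ 0.95 = 1/19.
Need (7/3) × 0.15ⁿ ≤ 1/19, i.e. 0.15ⁿ ≤ 3/133.
0.15¹ = 0.15 is still above 3/133 but 0.15² = 0.0225 is at or below it, so n = 2.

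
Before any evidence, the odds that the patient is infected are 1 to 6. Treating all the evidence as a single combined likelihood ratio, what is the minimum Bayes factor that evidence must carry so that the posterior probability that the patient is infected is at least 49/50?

Prior odds = 1/6.
Target odds = 0.98/0.02 = 49.
Required Bayes factor = 49 ÷ (1/6) = 294.

294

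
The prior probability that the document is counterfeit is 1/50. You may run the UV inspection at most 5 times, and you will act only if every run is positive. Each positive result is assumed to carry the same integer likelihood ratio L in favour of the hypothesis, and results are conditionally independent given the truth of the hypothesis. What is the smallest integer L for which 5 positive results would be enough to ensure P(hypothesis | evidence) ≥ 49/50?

Prior odds = 0.02/0.98 = 1/49.
Target odds = 0.98/0.02 = 49.
Need L⁵ ≥ 49 ÷ (1/49) = 2401.
4⁵ = 1024 < 2401 ≤ 3125 = 5⁵, so L = 5.

5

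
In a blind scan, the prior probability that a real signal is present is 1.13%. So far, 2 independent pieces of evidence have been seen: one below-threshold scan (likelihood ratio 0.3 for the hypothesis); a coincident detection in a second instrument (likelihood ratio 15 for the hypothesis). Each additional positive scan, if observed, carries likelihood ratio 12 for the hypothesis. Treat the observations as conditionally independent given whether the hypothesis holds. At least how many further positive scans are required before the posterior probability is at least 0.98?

3

Prior odds = 0.0113/0.9887 = 113/9887.
Combined Bayes factor of the evidence already in hand = 0.3 × 15 = 4.5.
Odds after that evidence = (113/9887) × 4.5 = 1017/19774.
Target odds = 0.98/0.02 = 49.
Need 12ⁿ ≥ 49 ÷ (1017/19774) = 968926/1017.
12² = 144 falls short of 968926/1017 but 12³ = 1728 reaches it, so n = 3.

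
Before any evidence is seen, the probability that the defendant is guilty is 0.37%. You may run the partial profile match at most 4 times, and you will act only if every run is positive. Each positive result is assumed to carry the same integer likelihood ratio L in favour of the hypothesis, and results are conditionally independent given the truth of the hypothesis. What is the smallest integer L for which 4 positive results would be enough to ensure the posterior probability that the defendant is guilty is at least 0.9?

8

Prior odds = 0.0037/0.9963 = 37/9963.
Target odds = 0.9/0.1 = 9.
Need L⁴ ≥ 9 ÷ (37/9963) = 89667/37.
7⁴ = 2401 < 89667/37 ≤ 4096 = 8⁴, so L = 8.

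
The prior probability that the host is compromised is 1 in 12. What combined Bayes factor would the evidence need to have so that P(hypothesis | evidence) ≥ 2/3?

22

Prior odds = (1/12)/(11/12) = 1/11.
Target odds = (2/3)/(1/3) = 2.
Required Bayes factor = 2 ÷ (1/11) = 22.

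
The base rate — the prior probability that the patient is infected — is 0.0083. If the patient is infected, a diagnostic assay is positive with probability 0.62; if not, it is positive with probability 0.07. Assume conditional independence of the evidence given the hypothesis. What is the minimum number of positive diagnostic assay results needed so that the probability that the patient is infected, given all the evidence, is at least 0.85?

3

Prior odds: 0.0083 ÷ 0.9917 = 83/9917.
Likelihood ratio of a positive = 0.62/0.07 = 62/7.
Target odds: 0.85 ÷ 0.15 = 17/3.
Need (83/9917) × (62/7)ⁿ ≥ 17/3, i.e. (62/7)ⁿ ≥ 168589/249.
(62/7)² = 3844/49 falls short of 168589/249 but (62/7)³ = 238328/343 reaches it, so n = 3.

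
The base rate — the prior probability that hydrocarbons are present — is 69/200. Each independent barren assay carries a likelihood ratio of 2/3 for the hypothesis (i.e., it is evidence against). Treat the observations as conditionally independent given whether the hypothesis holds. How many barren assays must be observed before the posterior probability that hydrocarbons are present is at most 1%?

Prior odds = 0.345/0.655 = 69/131.
Likelihood ratio per barren assay = 2/3.
Target posterior odds = 0.01/0.99 = 1/99.
Need (69/131) × (2/3)ⁿ ≤ 1/99, i.e. (2/3)ⁿ ≤ 131/6831.
(2/3)⁹ = 512/19683 is still above 131/6831 but (2/3)¹⁰ = 1024/59049 is at or below it, so n = 10.

10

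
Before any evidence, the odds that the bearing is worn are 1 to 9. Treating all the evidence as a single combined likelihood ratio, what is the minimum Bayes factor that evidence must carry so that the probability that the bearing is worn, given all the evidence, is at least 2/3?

18

Prior odds = 1/9.
Target odds = (2/3)/(1/3) = 2.
Required Bayes factor = 2 ÷ (1/9) = 18.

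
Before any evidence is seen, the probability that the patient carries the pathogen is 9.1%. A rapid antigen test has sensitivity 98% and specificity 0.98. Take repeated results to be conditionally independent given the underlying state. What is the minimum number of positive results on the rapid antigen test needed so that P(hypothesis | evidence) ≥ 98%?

2

Prior odds: 0.091 ÷ 0.909 = 91/909.
False-positive rate = 1 − 0.98 = 0.02; likelihood ratio of a positive = 0.98/0.02 = 49.
Target odds: 0.98 ÷ 0.02 = 49.
Require 49ⁿ ≥ 49 ÷ (91/909) = 6363/13.
49¹ = 49 falls short of 6363/13 but 49² = 2401 reaches it, so n = 2.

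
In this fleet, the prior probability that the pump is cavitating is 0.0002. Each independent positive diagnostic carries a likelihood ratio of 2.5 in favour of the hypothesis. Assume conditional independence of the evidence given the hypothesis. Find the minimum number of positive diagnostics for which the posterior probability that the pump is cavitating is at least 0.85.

Prior odds = 0.0002/0.9998 = 1/4999.
Likelihood ratio per positive diagnostic = 2.5.
Target odds: 0.85 ÷ 0.15 = 17/3.
Need (1/4999) × 2.5ⁿ ≥ 17/3, i.e. 2.5ⁿ ≥ 84983/3.
2.5¹¹ = 48828125/2048 falls short of 84983/3 but 2.5¹² = 244140625/4096 reaches it, so n = 12.

12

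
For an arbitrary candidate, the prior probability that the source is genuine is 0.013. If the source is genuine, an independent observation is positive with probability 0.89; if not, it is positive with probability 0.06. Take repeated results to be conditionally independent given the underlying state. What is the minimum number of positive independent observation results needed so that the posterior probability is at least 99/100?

Prior odds = 0.013/0.987 = 13/987.
Likelihood ratio of a positive = 0.89/0.06 = 89/6.
Target posterior odds = 0.99/0.01 = 99.
Need (13/987) × (89/6)ⁿ ≥ 99, i.e. (89/6)ⁿ ≥ 97713/13.
(89/6)³ = 704969/216 falls short of 97713/13 but (89/6)⁴ = 62742241/1296 reaches it, so n = 4.

4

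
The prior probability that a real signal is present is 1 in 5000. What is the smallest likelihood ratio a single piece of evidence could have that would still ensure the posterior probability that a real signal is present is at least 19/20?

Prior odds = 0.0002/0.9998 = 1/4999.
Target odds = 0.95/0.05 = 19.
Required Bayes factor = 19 ÷ (1/4999) = 94981.

94981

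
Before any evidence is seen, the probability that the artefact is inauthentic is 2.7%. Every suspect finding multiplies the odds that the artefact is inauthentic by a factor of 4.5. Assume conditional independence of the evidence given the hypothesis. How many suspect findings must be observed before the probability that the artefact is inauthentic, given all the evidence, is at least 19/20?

5

Prior odds: 0.027 ÷ 0.973 = 27/973.
Likelihood ratio per suspect finding = 4.5.
Target odds: 0.95 ÷ 0.05 = 19.
Need (27/973) × 4.5ⁿ ≥ 19, i.e. 4.5ⁿ ≥ 18487/27.
4.5⁴ = 410.0625 falls short of 18487/27 but 4.5⁵ = 1845.28125 reaches it, so n = 5.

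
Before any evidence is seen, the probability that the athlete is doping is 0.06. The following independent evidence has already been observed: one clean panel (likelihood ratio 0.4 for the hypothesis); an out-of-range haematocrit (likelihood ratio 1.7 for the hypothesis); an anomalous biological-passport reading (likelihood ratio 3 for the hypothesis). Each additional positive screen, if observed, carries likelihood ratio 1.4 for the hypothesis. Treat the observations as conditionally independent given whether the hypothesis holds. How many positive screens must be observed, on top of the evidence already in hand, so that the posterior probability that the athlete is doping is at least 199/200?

Prior odds = 0.06/0.94 = 3/47.
Combined Bayes factor of the evidence already in hand = 0.4 × 1.7 × 3 = 2.04.
Odds after that evidence = (3/47) × 2.04 = 153/1175.
Target odds = 0.995/0.005 = 199.
Need 1.4ⁿ ≥ 199 ÷ (153/1175) = 233825/153.
1.4²¹ ≈1171.36 falls short of 233825/153 but 1.4²² ≈1639.9 reaches it, so n = 22.

22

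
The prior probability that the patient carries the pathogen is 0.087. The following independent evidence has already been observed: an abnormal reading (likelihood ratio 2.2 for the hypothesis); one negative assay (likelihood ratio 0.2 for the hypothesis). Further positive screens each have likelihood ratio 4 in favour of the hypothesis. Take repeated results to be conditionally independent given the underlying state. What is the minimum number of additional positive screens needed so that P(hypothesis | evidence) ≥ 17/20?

4

Prior odds = 0.087/0.913 = 87/913.
Combined Bayes factor of the evidence already in hand = 2.2 × 0.2 = 0.44.
Odds after that evidence = (87/913) × 0.44 = 87/2075.
Target odds = 0.85/0.15 = 17/3.
Need 4ⁿ ≥ 17/3 ÷ (87/2075) = 35275/261.
4³ = 64 falls short of 35275/261 but 4⁴ = 256 reaches it, so n = 4.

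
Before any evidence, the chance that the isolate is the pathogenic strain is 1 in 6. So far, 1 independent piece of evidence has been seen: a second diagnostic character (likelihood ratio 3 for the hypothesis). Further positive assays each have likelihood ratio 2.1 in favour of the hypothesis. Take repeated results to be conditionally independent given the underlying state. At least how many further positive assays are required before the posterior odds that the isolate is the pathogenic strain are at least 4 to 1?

Prior odds = (1/6)/(5/6) = 0.2.
Bayes factor of the evidence already in hand = 3.
Odds after that evidence = 0.2 × 3 = 0.6.
Target odds = 4.
Need 2.1ⁿ ≥ 4 ÷ 0.6 = 20/3.
2.1² = 4.41 falls short of 20/3 but 2.1³ = 9.261 reaches it, so n = 3.

3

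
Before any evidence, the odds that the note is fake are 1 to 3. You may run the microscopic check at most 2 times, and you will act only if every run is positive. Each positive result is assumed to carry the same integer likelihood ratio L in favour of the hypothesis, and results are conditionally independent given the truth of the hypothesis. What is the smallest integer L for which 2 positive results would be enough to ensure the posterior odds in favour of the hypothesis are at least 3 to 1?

Prior odds = 1/3.
Target odds = 3.
Need L² ≥ 3 ÷ (1/3) = 9.
2² = 4 < 9 ≤ 9 = 3², so L = 3.

3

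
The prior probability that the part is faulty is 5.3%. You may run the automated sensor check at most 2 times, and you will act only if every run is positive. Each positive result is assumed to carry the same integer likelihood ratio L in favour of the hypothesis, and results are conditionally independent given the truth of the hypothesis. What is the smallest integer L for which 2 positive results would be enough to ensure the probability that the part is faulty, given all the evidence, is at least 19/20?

19

Prior odds = 0.053/0.947 = 53/947.
Target odds = 0.95/0.05 = 19.
Need L² ≥ 19 ÷ (53/947) = 17993/53.
18² = 324 < 17993/53 ≤ 361 = 19², so L = 19.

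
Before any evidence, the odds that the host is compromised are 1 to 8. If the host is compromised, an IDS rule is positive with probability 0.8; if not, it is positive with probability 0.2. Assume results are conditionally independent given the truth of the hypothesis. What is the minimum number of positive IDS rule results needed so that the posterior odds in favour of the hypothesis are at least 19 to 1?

Prior odds = 0.125.
Likelihood ratio of a positive = 0.8/0.2 = 4.
Target odds = 19.
Need 0.125 × 4ⁿ ≥ 19, i.e. 4ⁿ ≥ 152.
4³ = 64 falls short of 152 but 4⁴ = 256 reaches it, so n = 4.

4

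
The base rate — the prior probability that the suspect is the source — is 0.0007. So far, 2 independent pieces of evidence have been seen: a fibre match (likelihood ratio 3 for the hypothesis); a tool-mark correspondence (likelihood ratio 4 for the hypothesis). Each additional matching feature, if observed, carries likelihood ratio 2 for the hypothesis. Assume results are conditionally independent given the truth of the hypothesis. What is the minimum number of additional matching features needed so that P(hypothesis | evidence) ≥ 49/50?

Prior odds = 0.0007/0.9993 = 7/9993.
Combined Bayes factor of the evidence already in hand = 3 × 4 = 12.
Odds after that evidence = (7/9993) × 12 = 28/3331.
Target odds = 0.98/0.02 = 49.
Need 2ⁿ ≥ 49 ÷ (28/3331) = 5829.25.
2¹² = 4096 falls short of 5829.25 but 2¹³ = 8192 reaches it, so n = 13.

13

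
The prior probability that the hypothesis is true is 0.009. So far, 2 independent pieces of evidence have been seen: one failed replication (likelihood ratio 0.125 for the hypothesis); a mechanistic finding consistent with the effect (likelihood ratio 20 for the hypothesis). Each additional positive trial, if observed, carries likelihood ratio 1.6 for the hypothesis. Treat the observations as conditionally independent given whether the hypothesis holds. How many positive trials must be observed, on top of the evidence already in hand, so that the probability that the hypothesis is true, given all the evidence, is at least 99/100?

18

Prior odds = 0.009/0.991 = 9/991.
Combined Bayes factor of the evidence already in hand = 0.125 × 20 = 2.5.
Odds after that evidence = (9/991) × 2.5 = 45/1982.
Target odds = 0.99/0.01 = 99.
Need 1.6ⁿ ≥ 99 ÷ (45/1982) = 4360.4.
1.6¹⁷ ≈2951.48 falls short of 4360.4 but 1.6¹⁸ ≈4722.37 reaches it, so n = 18.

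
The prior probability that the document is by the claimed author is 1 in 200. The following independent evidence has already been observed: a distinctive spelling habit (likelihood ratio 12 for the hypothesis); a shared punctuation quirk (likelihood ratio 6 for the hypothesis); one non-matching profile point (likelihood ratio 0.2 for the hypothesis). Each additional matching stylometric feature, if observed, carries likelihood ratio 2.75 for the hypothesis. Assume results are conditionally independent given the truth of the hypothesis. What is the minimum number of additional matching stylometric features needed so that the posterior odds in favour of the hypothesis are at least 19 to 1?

6

Prior odds = 0.005/0.995 = 1/199.
Combined Bayes factor of the evidence already in hand = 12 × 6 × 0.2 = 14.4.
Odds after that evidence = (1/199) × 14.4 = 72/995.
Target odds = 19.
Need 2.75ⁿ ≥ 19 ÷ (72/995) = 18905/72.
2.75⁵ = 161051/1024 falls short of 18905/72 but 2.75⁶ = 1771561/4096 reaches it, so n = 6.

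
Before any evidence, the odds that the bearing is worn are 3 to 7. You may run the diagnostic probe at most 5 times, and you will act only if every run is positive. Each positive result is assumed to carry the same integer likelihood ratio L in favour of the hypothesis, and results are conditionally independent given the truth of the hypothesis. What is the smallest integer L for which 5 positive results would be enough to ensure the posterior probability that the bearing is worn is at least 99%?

3

Prior odds = 3/7.
Target odds = 0.99/0.01 = 99.
Need L⁵ ≥ 99 ÷ (3/7) = 231.
2⁵ = 32 < 231 ≤ 243 = 3⁵, so L = 3.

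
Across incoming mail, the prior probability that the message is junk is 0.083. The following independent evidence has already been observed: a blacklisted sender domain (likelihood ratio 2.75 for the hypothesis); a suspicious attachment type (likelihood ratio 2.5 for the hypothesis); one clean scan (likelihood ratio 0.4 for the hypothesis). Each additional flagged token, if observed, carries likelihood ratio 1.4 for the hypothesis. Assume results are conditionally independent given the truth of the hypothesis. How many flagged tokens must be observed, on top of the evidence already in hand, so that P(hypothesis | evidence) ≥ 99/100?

Prior odds = 0.083/0.917 = 83/917.
Combined Bayes factor of the evidence already in hand = 2.75 × 2.5 × 0.4 = 2.75.
Odds after that evidence = (83/917) × 2.75 = 913/3668.
Target odds = 0.99/0.01 = 99.
Need 1.4ⁿ ≥ 99 ÷ (913/3668) = 33012/83.
1.4¹⁷ ≈304.913 falls short of 33012/83 but 1.4¹⁸ ≈426.879 reaches it, so n = 18.

18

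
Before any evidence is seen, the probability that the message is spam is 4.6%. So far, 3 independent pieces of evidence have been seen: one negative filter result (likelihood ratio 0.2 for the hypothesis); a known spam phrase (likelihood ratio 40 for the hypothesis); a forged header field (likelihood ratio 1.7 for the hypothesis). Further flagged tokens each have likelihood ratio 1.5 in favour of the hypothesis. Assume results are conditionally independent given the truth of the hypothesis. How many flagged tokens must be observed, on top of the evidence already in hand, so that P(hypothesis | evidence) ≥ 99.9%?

Prior odds = 0.046/0.954 = 23/477.
Combined Bayes factor of the evidence already in hand = 0.2 × 40 × 1.7 = 13.6.
Odds after that evidence = (23/477) × 13.6 = 1564/2385.
Target odds = 0.999/0.001 = 999.
Need 1.5ⁿ ≥ 999 ÷ (1564/2385) = 2382615/1564.
1.5¹⁸ = 387420489/262144 falls short of 2382615/1564 but 1.5¹⁹ ≈2216.84 reaches it, so n = 19.

19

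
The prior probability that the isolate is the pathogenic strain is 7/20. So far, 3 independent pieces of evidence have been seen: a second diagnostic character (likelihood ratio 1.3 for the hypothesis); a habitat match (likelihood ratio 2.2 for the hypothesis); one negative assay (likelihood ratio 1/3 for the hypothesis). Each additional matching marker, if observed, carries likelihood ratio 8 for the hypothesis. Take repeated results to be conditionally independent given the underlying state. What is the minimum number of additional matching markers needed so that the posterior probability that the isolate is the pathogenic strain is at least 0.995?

3

Prior odds = 0.35/0.65 = 7/13.
Combined Bayes factor of the evidence already in hand = 1.3 × 2.2 × (1/3) = 143/150.
Odds after that evidence = (7/13) × 143/150 = 77/150.
Target odds = 0.995/0.005 = 199.
Need 8ⁿ ≥ 199 ÷ (77/150) = 29850/77.
8² = 64 falls short of 29850/77 but 8³ = 512 reaches it, so n = 3.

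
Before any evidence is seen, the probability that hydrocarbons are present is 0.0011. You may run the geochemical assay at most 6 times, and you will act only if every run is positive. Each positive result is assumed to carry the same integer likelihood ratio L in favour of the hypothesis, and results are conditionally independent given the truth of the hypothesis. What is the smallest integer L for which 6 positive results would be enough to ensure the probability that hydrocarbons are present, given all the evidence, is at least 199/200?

8

Prior odds = 0.0011/0.9989 = 11/9989.
Target odds = 0.995/0.005 = 199.
Need L⁶ ≥ 199 ÷ (11/9989) = 1987811/11.
7⁶ = 117649 < 1987811/11 ≤ 262144 = 8⁶, so L = 8.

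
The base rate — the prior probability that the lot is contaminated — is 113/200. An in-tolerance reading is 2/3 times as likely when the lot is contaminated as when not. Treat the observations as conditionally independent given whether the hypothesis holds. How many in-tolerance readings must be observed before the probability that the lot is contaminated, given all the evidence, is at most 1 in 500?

16

Prior odds: 0.565 ÷ 0.435 = 113/87.
Likelihood ratio per in-tolerance reading = 2/3.
Target odds: 0.002 ÷ 0.998 = 1/499.
Require (2/3)ⁿ ≤ 1/499 ÷ (113/87) = 87/56387.
(2/3)¹⁵ = 32768/14348907 is still above 87/56387 but (2/3)¹⁶ = 65536/43046721 is at or below it, so n = 16.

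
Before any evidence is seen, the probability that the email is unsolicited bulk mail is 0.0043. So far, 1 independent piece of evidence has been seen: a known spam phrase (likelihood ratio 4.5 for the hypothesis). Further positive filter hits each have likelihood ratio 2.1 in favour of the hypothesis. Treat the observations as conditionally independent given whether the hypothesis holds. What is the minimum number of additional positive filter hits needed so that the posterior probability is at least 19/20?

10

Prior odds = 0.0043/0.9957 = 43/9957.
Bayes factor of the evidence already in hand = 4.5.
Odds after that evidence = (43/9957) × 4.5 = 129/6638.
Target odds = 0.95/0.05 = 19.
Need 2.1ⁿ ≥ 19 ÷ (129/6638) = 126122/129.
2.1⁹ ≈794.28 falls short of 126122/129 but 2.1¹⁰ ≈1667.99 reaches it, so n = 10.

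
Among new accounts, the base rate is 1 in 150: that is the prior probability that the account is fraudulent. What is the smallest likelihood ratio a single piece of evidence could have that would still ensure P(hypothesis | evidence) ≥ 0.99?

14751

Prior odds = (1/150)/(149/150) = 1/149.
Target odds = 0.99/0.01 = 99.
Required Bayes factor = 99 ÷ (1/149) = 14751.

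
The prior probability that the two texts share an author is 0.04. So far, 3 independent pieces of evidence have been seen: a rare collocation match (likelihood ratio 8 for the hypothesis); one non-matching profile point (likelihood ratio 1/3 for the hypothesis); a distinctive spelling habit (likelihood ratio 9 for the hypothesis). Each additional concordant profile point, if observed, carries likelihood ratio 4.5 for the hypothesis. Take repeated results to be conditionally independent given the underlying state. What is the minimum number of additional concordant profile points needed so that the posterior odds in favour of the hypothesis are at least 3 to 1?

1

Prior odds = 0.04/0.96 = 1/24.
Combined Bayes factor of the evidence already in hand = 8 × (1/3) × 9 = 24.
Odds after that evidence = (1/24) × 24 = 1.
Target odds = 3.
Need 4.5ⁿ ≥ 3 ÷ 1 = 3.
4.5¹ = 4.5, which meets the required 3; so n = 1.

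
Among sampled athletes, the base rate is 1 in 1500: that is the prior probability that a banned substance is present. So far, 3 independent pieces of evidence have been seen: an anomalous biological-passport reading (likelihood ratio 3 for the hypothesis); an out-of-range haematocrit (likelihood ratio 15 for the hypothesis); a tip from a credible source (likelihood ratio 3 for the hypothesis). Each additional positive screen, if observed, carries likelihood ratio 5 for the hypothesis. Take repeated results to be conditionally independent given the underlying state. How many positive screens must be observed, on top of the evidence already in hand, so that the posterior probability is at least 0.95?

Prior odds = (1/1500)/(1499/1500) = 1/1499.
Combined Bayes factor of the evidence already in hand = 3 × 15 × 3 = 135.
Odds after that evidence = (1/1499) × 135 = 135/1499.
Target odds = 0.95/0.05 = 19.
Need 5ⁿ ≥ 19 ÷ (135/1499) = 28481/135.
5³ = 125 falls short of 28481/135 but 5⁴ = 625 reaches it, so n = 4.

4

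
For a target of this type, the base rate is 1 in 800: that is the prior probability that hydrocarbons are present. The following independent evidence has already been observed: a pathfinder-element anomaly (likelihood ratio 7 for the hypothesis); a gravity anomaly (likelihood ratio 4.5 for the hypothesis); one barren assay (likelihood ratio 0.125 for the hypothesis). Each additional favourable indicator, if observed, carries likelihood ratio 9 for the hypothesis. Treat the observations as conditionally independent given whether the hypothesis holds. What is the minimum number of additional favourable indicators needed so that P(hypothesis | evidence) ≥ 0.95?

4

Prior odds = 0.00125/0.99875 = 1/799.
Combined Bayes factor of the evidence already in hand = 7 × 4.5 × 0.125 = 3.9375.
Odds after that evidence = (1/799) × 3.9375 = 63/12784.
Target odds = 0.95/0.05 = 19.
Need 9ⁿ ≥ 19 ÷ (63/12784) = 242896/63.
9³ = 729 falls short of 242896/63 but 9⁴ = 6561 reaches it, so n = 4.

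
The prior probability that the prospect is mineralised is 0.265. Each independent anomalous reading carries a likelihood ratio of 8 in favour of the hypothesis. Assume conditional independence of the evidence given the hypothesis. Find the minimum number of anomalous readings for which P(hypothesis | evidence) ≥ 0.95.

Prior odds = 0.265/0.735 = 53/147.
Likelihood ratio per anomalous reading = 8.
Target posterior odds = 0.95/0.05 = 19.
Require 8ⁿ ≥ 19 ÷ (53/147) = 2793/53.
8¹ = 8 falls short of 2793/53 but 8² = 64 reaches it, so n = 2.

2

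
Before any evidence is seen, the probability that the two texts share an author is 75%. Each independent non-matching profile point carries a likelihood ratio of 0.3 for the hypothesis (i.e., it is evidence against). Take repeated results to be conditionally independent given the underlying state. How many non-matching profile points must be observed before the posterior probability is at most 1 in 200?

6

Prior odds = 0.75/0.25 = 3.
Likelihood ratio per non-matching profile point = 0.3.
Target posterior odds = 0.005/0.995 = 1/199.
Require 0.3ⁿ ≤ 1/199 ÷ 3 = 1/597.
0.3⁵ = 243/100000 is still above 1/597 but 0.3⁶ = 729/1000000 is at or below it, so n = 6.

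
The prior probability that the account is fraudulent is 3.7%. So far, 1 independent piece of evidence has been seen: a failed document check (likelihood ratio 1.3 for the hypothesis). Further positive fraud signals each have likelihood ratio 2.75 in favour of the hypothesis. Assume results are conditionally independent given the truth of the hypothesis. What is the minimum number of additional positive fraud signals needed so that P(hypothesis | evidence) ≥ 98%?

Prior odds = 0.037/0.963 = 37/963.
Bayes factor of the evidence already in hand = 1.3.
Odds after that evidence = (37/963) × 1.3 = 481/9630.
Target odds = 0.98/0.02 = 49.
Need 2.75ⁿ ≥ 49 ÷ (481/9630) = 471870/481.
2.75⁶ = 1771561/4096 falls short of 471870/481 but 2.75⁷ = 19487171/16384 reaches it, so n = 7.

7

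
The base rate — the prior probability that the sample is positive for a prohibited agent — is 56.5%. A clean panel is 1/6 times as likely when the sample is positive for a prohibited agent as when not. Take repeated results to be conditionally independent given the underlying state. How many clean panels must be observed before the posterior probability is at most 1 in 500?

Prior odds = 0.565/0.435 = 113/87.
Likelihood ratio per clean panel = 1/6.
Target posterior odds = 0.002/0.998 = 1/499.
Need (113/87) × (1/6)ⁿ ≤ 1/499, i.e. (1/6)ⁿ ≤ 87/56387.
(1/6)³ = 1/216 is still above 87/56387 but (1/6)⁴ = 1/1296 is at or below it, so n = 4.

4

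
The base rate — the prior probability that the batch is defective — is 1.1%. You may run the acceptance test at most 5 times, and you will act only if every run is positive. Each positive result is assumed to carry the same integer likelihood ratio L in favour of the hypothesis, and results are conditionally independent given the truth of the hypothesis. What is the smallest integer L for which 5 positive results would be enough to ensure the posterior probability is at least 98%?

6

Prior odds = 0.011/0.989 = 11/989.
Target odds = 0.98/0.02 = 49.
Need L⁵ ≥ 49 ÷ (11/989) = 48461/11.
5⁵ = 3125 < 48461/11 ≤ 7776 = 6⁵, so L = 6.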